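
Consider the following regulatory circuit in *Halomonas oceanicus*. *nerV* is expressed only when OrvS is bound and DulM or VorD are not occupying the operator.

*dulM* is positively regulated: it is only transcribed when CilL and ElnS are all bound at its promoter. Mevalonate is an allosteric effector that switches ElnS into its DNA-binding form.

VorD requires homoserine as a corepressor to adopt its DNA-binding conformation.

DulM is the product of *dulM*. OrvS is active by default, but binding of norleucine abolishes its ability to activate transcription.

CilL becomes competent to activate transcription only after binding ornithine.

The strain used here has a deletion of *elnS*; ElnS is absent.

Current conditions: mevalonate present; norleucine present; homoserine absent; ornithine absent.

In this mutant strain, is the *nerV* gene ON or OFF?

OFF

Norleucine is present, so OrvS is inactive.
Ornithine is absent, so CilL is inactive.
ElnS is non-functional in this strain, so it has no effect.
Required activator CilL is absent, so *dulM* is not transcribed.
So DulM is not produced.
Homoserine is absent, so VorD is inactive.
Required activator OrvS is absent, so *nerV* is not transcribed.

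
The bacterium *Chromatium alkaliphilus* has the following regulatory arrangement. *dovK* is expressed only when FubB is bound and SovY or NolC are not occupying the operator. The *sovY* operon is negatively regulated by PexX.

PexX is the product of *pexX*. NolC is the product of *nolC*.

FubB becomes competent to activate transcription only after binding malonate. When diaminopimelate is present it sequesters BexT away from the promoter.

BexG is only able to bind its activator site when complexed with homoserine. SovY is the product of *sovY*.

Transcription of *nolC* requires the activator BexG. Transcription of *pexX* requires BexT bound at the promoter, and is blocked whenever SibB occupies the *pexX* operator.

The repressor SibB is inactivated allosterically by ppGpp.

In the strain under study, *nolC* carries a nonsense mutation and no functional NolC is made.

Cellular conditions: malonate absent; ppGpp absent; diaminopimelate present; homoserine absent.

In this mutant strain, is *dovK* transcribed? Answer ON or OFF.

Malonate is absent, so FubB is inactive.
Diaminopimelate is present, so BexT is inactive.
ppGpp is absent, so SibB is active.
With repressor SibB bound, *pexX* is not transcribed.
So PexX is not produced.
With no repressor bound, *sovY* is transcribed.
So SovY is produced and active.
NolC is non-functional in this strain, so it has no effect.
With repressor SovY bound, *dovK* is not transcribed.

OFF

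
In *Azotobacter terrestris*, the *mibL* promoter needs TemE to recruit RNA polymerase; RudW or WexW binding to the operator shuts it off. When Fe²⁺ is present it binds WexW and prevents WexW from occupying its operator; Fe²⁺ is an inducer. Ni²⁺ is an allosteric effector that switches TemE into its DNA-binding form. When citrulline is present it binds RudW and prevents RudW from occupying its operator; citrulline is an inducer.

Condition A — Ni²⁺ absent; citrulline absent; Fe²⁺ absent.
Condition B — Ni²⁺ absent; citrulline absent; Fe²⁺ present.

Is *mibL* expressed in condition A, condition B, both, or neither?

Condition A:
Ni²⁺ is absent, so TemE is inactive.
Citrulline is absent, so RudW is active.
Fe²⁺ is absent, so WexW is active.
With repressor RudW bound, *mibL* is not transcribed.
→ *mibL* is OFF in A.
Condition B:
Ni²⁺ is absent, so TemE is inactive.
Citrulline is absent, so RudW is active.
Fe²⁺ is present, so WexW is inactive.
With repressor RudW bound, *mibL* is not transcribed.
→ *mibL* is OFF in B.

neither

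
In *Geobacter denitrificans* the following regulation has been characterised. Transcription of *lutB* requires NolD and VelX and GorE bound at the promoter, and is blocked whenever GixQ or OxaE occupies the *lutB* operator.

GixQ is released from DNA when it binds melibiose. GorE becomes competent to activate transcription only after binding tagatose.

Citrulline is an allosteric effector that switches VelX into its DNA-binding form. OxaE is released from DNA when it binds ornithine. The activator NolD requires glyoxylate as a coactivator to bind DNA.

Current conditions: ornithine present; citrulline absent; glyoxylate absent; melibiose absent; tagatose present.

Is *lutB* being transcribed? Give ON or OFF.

Glyoxylate is absent, so NolD is inactive.
Melibiose is absent, so GixQ is active.
Ornithine is present, so OxaE is inactive.
Citrulline is absent, so VelX is inactive.
Tagatose is present, so GorE is active.
With repressor GixQ bound, *lutB* is not transcribed.

OFF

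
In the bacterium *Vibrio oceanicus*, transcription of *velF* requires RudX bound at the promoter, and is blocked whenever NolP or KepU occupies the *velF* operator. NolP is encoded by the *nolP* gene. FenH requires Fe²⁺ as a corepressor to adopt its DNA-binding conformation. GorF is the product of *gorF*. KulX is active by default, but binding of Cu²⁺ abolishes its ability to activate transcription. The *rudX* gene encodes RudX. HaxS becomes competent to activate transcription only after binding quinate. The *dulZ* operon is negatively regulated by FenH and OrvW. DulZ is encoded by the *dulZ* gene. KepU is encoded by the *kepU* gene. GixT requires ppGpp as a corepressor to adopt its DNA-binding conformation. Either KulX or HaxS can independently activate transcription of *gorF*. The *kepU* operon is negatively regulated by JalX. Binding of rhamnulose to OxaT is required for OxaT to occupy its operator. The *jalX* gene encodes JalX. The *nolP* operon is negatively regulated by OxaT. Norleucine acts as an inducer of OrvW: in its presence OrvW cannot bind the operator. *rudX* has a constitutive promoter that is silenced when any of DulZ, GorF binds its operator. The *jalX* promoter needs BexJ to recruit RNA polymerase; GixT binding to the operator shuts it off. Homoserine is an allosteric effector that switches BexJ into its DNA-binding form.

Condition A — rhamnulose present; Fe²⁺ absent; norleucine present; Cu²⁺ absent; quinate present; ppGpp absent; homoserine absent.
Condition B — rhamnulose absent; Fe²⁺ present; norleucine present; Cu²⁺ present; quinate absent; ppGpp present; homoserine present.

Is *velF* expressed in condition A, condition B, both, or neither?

neither

Condition A:
Rhamnulose is present, so OxaT is active.
With repressor OxaT bound, *nolP* is not transcribed.
So NolP is not produced.
Fe²⁺ is absent, so FenH is inactive.
Norleucine is present, so OrvW is inactive.
With no repressor bound, *dulZ* is transcribed.
So DulZ is produced and active.
Cu²⁺ is absent, so KulX is active.
Quinate is present, so HaxS is active.
Activator KulX is present, so *gorF* is transcribed.
So GorF is produced and active.
With repressor DulZ bound, *rudX* is not transcribed.
So RudX is not produced.
ppGpp is absent, so GixT is inactive.
Homoserine is absent, so BexJ is inactive.
Required activator BexJ is absent, so *jalX* is not transcribed.
So JalX is not produced.
With no repressor bound, *kepU* is transcribed.
So KepU is produced and active.
With repressor KepU bound, *velF* is not transcribed.
→ *velF* is OFF in A.
Condition B:
Rhamnulose is absent, so OxaT is inactive.
With no repressor bound, *nolP* is transcribed.
So NolP is produced and active.
Fe²⁺ is present, so FenH is active.
Norleucine is present, so OrvW is inactive.
With repressor FenH bound, *dulZ* is not transcribed.
So DulZ is not produced.
Cu²⁺ is present, so KulX is inactive.
Quinate is absent, so HaxS is inactive.
No activator is available at the *gorF* promoter, so *gorF* is not transcribed.
So GorF is not produced.
With no repressor bound, *rudX* is transcribed.
So RudX is produced and active.
ppGpp is present, so GixT is active.
Homoserine is present, so BexJ is active.
With repressor GixT bound, *jalX* is not transcribed.
So JalX is not produced.
With no repressor bound, *kepU* is transcribed.
So KepU is produced and active.
With repressor NolP bound, *velF* is not transcribed.
→ *velF* is OFF in B.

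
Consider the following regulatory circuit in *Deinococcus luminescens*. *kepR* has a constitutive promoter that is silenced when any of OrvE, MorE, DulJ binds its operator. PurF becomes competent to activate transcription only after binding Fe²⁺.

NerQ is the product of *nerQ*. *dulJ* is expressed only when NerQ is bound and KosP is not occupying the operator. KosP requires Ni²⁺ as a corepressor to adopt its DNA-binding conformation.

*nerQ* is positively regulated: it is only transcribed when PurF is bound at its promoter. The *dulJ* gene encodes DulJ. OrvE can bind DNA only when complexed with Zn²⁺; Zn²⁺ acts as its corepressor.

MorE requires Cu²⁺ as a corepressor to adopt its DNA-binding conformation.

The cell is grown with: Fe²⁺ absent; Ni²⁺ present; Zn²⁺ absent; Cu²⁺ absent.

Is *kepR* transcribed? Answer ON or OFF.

ON

Zn²⁺ is absent, so OrvE is inactive.
Cu²⁺ is absent, so MorE is inactive.
Ni²⁺ is present, so KosP is active.
Fe²⁺ is absent, so PurF is inactive.
Required activator PurF is absent, so *nerQ* is not transcribed.
So NerQ is not produced.
With repressor KosP bound, *dulJ* is not transcribed.
So DulJ is not produced.
With no repressor bound, *kepR* is transcribed.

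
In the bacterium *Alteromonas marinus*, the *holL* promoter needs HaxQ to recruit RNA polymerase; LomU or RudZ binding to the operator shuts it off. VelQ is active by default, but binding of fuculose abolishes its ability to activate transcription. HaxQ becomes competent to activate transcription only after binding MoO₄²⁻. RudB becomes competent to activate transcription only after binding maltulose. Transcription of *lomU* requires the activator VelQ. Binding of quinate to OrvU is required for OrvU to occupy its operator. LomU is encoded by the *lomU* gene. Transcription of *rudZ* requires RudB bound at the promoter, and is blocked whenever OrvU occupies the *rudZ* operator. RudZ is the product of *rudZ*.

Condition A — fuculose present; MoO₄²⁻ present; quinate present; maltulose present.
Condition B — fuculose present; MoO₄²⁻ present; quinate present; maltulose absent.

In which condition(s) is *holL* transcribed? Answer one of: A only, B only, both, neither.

both

Condition A:
Fuculose is present, so VelQ is inactive.
Required activator VelQ is absent, so *lomU* is not transcribed.
So LomU is not produced.
MoO₄²⁻ is present, so HaxQ is active.
Quinate is present, so OrvU is active.
Maltulose is present, so RudB is active.
With repressor OrvU bound, *rudZ* is not transcribed.
So RudZ is not produced.
No repressor is bound and HaxQ is active, so *holL* is transcribed.
→ *holL* is ON in A.
Condition B:
Fuculose is present, so VelQ is inactive.
Required activator VelQ is absent, so *lomU* is not transcribed.
So LomU is not produced.
MoO₄²⁻ is present, so HaxQ is active.
Quinate is present, so OrvU is active.
Maltulose is absent, so RudB is inactive.
With repressor OrvU bound, *rudZ* is not transcribed.
So RudZ is not produced.
No repressor is bound and HaxQ is active, so *holL* is transcribed.
→ *holL* is ON in B.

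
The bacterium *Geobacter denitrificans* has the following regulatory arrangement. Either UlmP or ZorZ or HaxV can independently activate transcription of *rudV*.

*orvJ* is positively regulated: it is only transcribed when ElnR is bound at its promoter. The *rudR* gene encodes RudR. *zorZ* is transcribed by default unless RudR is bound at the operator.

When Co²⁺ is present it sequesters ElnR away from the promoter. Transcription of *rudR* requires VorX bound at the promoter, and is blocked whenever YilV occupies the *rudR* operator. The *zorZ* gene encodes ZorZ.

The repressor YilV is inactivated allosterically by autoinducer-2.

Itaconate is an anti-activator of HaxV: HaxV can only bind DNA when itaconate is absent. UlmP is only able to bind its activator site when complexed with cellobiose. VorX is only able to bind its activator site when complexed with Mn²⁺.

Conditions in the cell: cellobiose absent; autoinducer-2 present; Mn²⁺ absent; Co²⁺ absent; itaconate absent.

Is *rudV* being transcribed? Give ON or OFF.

ON

Cellobiose is absent, so UlmP is inactive.
Mn²⁺ is absent, so VorX is inactive.
Autoinducer-2 is present, so YilV is inactive.
Required activator VorX is absent, so *rudR* is not transcribed.
So RudR is not produced.
With no repressor bound, *zorZ* is transcribed.
So ZorZ is produced and active.
Itaconate is absent, so HaxV is active.
Activator ZorZ is present, so *rudV* is transcribed.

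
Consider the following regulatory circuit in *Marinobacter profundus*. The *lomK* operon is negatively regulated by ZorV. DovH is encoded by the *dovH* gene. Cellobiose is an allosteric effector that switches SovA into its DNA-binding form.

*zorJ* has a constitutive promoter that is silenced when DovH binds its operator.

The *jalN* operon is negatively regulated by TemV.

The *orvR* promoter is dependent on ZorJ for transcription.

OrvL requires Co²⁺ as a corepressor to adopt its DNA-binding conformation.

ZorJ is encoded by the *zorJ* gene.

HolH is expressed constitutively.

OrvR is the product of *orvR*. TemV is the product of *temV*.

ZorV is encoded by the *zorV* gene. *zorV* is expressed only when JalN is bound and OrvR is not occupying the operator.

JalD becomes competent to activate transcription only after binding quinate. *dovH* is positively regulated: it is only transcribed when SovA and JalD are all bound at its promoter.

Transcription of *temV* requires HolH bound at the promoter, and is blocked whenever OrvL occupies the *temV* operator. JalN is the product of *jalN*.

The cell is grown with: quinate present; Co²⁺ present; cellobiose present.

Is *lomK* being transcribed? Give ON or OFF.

Cellobiose is present, so SovA is active.
Quinate is present, so JalD is active.
No repressor is bound and SovA and JalD are active, so *dovH* is transcribed.
So DovH is produced and active.
With repressor DovH bound, *zorJ* is not transcribed.
So ZorJ is not produced.
Required activator ZorJ is absent, so *orvR* is not transcribed.
So OrvR is not produced.
Co²⁺ is present, so OrvL is active.
HolH is produced constitutively and is active.
With repressor OrvL bound, *temV* is not transcribed.
So TemV is not produced.
With no repressor bound, *jalN* is transcribed.
So JalN is produced and active.
No repressor is bound and JalN is active, so *zorV* is transcribed.
So ZorV is produced and active.
With repressor ZorV bound, *lomK* is not transcribed.

OFF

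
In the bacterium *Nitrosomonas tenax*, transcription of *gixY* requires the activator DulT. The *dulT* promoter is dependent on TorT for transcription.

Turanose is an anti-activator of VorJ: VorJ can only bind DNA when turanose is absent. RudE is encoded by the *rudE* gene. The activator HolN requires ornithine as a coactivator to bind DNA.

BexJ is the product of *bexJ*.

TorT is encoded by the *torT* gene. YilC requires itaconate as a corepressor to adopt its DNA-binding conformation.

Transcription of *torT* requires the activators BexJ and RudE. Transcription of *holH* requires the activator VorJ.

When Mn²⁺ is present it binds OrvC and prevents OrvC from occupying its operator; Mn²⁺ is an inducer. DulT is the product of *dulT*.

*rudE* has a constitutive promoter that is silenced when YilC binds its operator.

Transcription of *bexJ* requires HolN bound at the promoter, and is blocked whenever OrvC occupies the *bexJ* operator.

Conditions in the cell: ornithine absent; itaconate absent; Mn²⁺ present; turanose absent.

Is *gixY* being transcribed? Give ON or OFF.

Ornithine is absent, so HolN is inactive.
Mn²⁺ is present, so OrvC is inactive.
Required activator HolN is absent, so *bexJ* is not transcribed.
So BexJ is not produced.
Itaconate is absent, so YilC is inactive.
With no repressor bound, *rudE* is transcribed.
So RudE is produced and active.
Required activator BexJ is absent, so *torT* is not transcribed.
So TorT is not produced.
Required activator TorT is absent, so *dulT* is not transcribed.
So DulT is not produced.
Required activator DulT is absent, so *gixY* is not transcribed.

OFF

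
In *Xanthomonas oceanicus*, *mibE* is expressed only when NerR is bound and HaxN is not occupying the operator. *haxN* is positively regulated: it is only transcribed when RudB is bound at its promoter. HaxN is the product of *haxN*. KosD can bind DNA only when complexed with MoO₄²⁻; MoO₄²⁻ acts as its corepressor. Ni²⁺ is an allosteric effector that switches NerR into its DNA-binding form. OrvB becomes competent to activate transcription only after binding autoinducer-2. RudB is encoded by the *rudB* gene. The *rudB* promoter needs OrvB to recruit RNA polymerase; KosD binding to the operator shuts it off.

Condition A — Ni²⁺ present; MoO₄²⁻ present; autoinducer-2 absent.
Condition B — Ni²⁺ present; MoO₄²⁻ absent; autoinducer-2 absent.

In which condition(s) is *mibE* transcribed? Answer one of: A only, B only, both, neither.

both

Condition A:
Ni²⁺ is present, so NerR is active.
MoO₄²⁻ is present, so KosD is active.
Autoinducer-2 is absent, so OrvB is inactive.
With repressor KosD bound, *rudB* is not transcribed.
So RudB is not produced.
Required activator RudB is absent, so *haxN* is not transcribed.
So HaxN is not produced.
No repressor is bound and NerR is active, so *mibE* is transcribed.
→ *mibE* is ON in A.
Condition B:
Ni²⁺ is present, so NerR is active.
MoO₄²⁻ is absent, so KosD is inactive.
Autoinducer-2 is absent, so OrvB is inactive.
Required activator OrvB is absent, so *rudB* is not transcribed.
So RudB is not produced.
Required activator RudB is absent, so *haxN* is not transcribed.
So HaxN is not produced.
No repressor is bound and NerR is active, so *mibE* is transcribed.
→ *mibE* is ON in B.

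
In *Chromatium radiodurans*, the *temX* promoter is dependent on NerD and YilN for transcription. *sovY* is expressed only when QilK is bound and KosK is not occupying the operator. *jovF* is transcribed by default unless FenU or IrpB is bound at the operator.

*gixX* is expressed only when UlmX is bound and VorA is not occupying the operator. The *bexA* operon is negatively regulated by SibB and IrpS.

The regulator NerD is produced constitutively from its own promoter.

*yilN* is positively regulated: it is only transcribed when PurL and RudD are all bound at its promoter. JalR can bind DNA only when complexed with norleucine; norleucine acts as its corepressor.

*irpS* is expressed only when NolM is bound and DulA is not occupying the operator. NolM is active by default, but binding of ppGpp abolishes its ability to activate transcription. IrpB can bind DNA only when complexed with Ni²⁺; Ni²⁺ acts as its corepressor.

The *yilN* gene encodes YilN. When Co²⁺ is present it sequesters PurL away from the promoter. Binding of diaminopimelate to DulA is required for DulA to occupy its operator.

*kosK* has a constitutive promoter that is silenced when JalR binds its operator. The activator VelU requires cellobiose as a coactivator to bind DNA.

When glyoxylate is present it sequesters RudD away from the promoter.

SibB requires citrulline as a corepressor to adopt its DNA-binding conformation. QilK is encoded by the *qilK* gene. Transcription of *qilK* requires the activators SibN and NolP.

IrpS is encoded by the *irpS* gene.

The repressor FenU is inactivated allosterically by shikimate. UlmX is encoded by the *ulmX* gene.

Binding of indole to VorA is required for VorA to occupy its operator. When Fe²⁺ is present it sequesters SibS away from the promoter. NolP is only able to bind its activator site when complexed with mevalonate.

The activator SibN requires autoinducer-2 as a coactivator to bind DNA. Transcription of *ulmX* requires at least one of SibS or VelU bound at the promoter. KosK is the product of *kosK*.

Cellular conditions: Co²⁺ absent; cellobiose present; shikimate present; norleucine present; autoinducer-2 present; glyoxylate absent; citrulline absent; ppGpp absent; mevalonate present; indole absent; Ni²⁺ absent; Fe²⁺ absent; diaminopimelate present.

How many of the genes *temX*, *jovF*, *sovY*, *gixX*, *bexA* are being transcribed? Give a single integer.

NerD is produced constitutively and is active.
Co²⁺ is absent, so PurL is active.
Glyoxylate is absent, so RudD is active.
No repressor is bound and PurL and RudD are active, so *yilN* is transcribed.
So YilN is produced and active.
No repressor is bound and NerD and YilN are active, so *temX* is transcribed.
→ *temX* is ON.
Shikimate is present, so FenU is inactive.
Ni²⁺ is absent, so IrpB is inactive.
With no repressor bound, *jovF* is transcribed.
→ *jovF* is ON.
Autoinducer-2 is present, so SibN is active.
Mevalonate is present, so NolP is active.
No repressor is bound and SibN and NolP are active, so *qilK* is transcribed.
So QilK is produced and active.
Norleucine is present, so JalR is active.
With repressor JalR bound, *kosK* is not transcribed.
So KosK is not produced.
No repressor is bound and QilK is active, so *sovY* is transcribed.
→ *sovY* is ON.
Fe²⁺ is absent, so SibS is active.
Cellobiose is present, so VelU is active.
Activator SibS is present, so *ulmX* is transcribed.
So UlmX is produced and active.
Indole is absent, so VorA is inactive.
No repressor is bound and UlmX is active, so *gixX* is transcribed.
→ *gixX* is ON.
Citrulline is absent, so SibB is inactive.
ppGpp is absent, so NolM is active.
Diaminopimelate is present, so DulA is active.
With repressor DulA bound, *irpS* is not transcribed.
So IrpS is not produced.
With no repressor bound, *bexA* is transcribed.
→ *bexA* is ON.
5 of the 5 genes are transcribed.

5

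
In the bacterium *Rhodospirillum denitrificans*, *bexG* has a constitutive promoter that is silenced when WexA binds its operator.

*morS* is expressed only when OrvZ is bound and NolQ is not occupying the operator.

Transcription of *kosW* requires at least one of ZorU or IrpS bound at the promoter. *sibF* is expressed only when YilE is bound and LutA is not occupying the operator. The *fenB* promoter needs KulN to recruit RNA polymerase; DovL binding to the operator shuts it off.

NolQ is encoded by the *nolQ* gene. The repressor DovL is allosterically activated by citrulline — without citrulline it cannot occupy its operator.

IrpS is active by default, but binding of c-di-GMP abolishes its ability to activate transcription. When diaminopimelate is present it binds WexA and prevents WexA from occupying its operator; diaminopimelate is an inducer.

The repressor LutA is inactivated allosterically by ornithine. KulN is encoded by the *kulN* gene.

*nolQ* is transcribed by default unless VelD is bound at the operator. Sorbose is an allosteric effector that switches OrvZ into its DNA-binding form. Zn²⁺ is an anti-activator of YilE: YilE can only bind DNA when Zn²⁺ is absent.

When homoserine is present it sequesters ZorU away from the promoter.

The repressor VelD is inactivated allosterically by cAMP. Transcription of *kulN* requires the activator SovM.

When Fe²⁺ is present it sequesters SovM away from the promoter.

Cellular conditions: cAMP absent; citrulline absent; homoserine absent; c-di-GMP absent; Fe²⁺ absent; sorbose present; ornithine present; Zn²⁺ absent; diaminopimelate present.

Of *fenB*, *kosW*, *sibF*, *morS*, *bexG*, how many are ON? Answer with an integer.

Fe²⁺ is absent, so SovM is active.
No repressor is bound and SovM is active, so *kulN* is transcribed.
So KulN is produced and active.
Citrulline is absent, so DovL is inactive.
No repressor is bound and KulN is active, so *fenB* is transcribed.
→ *fenB* is ON.
Homoserine is absent, so ZorU is active.
c-di-GMP is absent, so IrpS is active.
Activator ZorU is present, so *kosW* is transcribed.
→ *kosW* is ON.
Ornithine is present, so LutA is inactive.
Zn²⁺ is absent, so YilE is active.
No repressor is bound and YilE is active, so *sibF* is transcribed.
→ *sibF* is ON.
Sorbose is present, so OrvZ is active.
cAMP is absent, so VelD is active.
With repressor VelD bound, *nolQ* is not transcribed.
So NolQ is not produced.
No repressor is bound and OrvZ is active, so *morS* is transcribed.
→ *morS* is ON.
Diaminopimelate is present, so WexA is inactive.
With no repressor bound, *bexG* is transcribed.
→ *bexG* is ON.
5 of the 5 genes are transcribed.

5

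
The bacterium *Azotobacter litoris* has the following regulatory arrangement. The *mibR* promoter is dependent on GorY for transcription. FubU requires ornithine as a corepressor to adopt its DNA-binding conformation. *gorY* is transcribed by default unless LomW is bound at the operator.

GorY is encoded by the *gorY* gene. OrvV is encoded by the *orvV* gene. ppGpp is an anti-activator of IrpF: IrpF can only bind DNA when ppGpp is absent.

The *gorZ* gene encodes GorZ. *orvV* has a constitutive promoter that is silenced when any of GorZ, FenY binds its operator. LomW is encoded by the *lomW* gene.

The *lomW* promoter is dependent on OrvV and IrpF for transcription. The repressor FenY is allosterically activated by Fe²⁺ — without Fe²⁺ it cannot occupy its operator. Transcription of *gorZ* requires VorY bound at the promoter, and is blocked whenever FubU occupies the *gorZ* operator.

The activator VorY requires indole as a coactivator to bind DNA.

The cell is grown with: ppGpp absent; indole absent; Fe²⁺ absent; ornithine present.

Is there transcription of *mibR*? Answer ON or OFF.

OFF

Indole is absent, so VorY is inactive.
Ornithine is present, so FubU is active.
With repressor FubU bound, *gorZ* is not transcribed.
So GorZ is not produced.
Fe²⁺ is absent, so FenY is inactive.
With no repressor bound, *orvV* is transcribed.
So OrvV is produced and active.
ppGpp is absent, so IrpF is active.
No repressor is bound and OrvV and IrpF are active, so *lomW* is transcribed.
So LomW is produced and active.
With repressor LomW bound, *gorY* is not transcribed.
So GorY is not produced.
Required activator GorY is absent, so *mibR* is not transcribed.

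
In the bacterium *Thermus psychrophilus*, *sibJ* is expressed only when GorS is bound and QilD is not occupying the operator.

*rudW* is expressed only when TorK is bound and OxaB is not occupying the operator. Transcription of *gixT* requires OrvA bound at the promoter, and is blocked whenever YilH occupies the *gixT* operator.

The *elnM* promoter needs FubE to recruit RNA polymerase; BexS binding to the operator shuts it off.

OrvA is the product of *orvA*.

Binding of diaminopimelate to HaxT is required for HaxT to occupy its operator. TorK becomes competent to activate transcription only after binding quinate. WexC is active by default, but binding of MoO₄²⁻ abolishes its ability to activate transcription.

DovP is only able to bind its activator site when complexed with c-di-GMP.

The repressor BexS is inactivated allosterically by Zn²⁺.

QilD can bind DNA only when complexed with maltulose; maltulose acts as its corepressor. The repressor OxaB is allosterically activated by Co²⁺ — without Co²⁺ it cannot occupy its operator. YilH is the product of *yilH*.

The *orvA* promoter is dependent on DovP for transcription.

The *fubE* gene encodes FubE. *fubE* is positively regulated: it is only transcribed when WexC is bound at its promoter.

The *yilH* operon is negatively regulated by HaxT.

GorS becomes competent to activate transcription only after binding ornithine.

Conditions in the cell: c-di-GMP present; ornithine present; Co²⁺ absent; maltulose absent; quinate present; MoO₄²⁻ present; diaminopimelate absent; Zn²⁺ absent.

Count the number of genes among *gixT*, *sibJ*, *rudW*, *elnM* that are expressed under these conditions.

2

c-di-GMP is present, so DovP is active.
No repressor is bound and DovP is active, so *orvA* is transcribed.
So OrvA is produced and active.
Diaminopimelate is absent, so HaxT is inactive.
With no repressor bound, *yilH* is transcribed.
So YilH is produced and active.
With repressor YilH bound, *gixT* is not transcribed.
→ *gixT* is OFF.
Maltulose is absent, so QilD is inactive.
Ornithine is present, so GorS is active.
No repressor is bound and GorS is active, so *sibJ* is transcribed.
→ *sibJ* is ON.
Quinate is present, so TorK is active.
Co²⁺ is absent, so OxaB is inactive.
No repressor is bound and TorK is active, so *rudW* is transcribed.
→ *rudW* is ON.
Zn²⁺ is absent, so BexS is active.
MoO₄²⁻ is present, so WexC is inactive.
Required activator WexC is absent, so *fubE* is not transcribed.
So FubE is not produced.
With repressor BexS bound, *elnM* is not transcribed.
→ *elnM* is OFF.
2 of the 4 genes are transcribed.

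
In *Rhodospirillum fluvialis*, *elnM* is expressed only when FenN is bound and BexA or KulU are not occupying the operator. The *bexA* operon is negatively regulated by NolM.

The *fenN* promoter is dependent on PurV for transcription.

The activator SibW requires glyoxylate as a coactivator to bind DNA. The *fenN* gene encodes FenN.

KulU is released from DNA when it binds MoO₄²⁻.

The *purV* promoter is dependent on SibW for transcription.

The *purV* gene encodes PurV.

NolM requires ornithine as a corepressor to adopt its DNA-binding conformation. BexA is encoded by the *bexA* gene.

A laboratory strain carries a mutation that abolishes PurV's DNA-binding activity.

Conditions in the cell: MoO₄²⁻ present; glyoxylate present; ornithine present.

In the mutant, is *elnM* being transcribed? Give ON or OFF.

PurV is non-functional in this strain, so it has no effect.
Required activator PurV is absent, so *fenN* is not transcribed.
So FenN is not produced.
Ornithine is present, so NolM is active.
With repressor NolM bound, *bexA* is not transcribed.
So BexA is not produced.
MoO₄²⁻ is present, so KulU is inactive.
Required activator FenN is absent, so *elnM* is not transcribed.

OFF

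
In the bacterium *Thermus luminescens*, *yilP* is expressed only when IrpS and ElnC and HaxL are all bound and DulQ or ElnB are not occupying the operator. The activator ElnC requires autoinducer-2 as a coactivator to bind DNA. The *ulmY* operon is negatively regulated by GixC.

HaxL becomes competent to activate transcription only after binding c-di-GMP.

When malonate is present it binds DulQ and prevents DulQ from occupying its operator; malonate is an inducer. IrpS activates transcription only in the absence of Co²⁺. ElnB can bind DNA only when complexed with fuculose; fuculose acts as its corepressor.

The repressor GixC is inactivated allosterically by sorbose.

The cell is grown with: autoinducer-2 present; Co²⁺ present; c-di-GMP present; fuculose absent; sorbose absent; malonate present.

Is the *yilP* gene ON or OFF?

OFF

Malonate is present, so DulQ is inactive.
Co²⁺ is present, so IrpS is inactive.
Fuculose is absent, so ElnB is inactive.
Autoinducer-2 is present, so ElnC is active.
c-di-GMP is present, so HaxL is active.
Required activator IrpS is absent, so *yilP* is not transcribed.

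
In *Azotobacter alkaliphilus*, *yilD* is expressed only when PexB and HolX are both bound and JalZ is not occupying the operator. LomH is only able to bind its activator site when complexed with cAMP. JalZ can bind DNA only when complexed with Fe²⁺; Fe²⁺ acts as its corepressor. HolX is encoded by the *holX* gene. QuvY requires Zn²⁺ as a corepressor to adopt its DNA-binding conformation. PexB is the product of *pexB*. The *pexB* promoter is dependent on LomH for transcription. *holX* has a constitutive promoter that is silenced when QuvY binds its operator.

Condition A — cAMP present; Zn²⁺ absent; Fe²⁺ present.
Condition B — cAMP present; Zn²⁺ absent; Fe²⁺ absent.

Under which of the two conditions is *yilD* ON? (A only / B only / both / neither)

B only

Condition A:
cAMP is present, so LomH is active.
No repressor is bound and LomH is active, so *pexB* is transcribed.
So PexB is produced and active.
Zn²⁺ is absent, so QuvY is inactive.
With no repressor bound, *holX* is transcribed.
So HolX is produced and active.
Fe²⁺ is present, so JalZ is active.
With repressor JalZ bound, *yilD* is not transcribed.
→ *yilD* is OFF in A.
Condition B:
cAMP is present, so LomH is active.
No repressor is bound and LomH is active, so *pexB* is transcribed.
So PexB is produced and active.
Zn²⁺ is absent, so QuvY is inactive.
With no repressor bound, *holX* is transcribed.
So HolX is produced and active.
Fe²⁺ is absent, so JalZ is inactive.
No repressor is bound and PexB and HolX are active, so *yilD* is transcribed.
→ *yilD* is ON in B.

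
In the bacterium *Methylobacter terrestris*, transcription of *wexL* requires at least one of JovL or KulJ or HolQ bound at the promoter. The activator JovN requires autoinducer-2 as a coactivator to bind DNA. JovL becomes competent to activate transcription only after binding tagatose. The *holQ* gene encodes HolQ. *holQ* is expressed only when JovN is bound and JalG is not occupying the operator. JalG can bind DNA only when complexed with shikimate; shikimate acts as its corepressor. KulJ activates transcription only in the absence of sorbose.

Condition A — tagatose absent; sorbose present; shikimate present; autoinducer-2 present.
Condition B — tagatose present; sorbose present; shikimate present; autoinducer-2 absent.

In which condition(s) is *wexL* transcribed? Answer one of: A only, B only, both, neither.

Condition A:
Tagatose is absent, so JovL is inactive.
Sorbose is present, so KulJ is inactive.
Shikimate is present, so JalG is active.
Autoinducer-2 is present, so JovN is active.
With repressor JalG bound, *holQ* is not transcribed.
So HolQ is not produced.
No activator is available at the *wexL* promoter, so *wexL* is not transcribed.
→ *wexL* is OFF in A.
Condition B:
Tagatose is present, so JovL is active.
Sorbose is present, so KulJ is inactive.
Shikimate is present, so JalG is active.
Autoinducer-2 is absent, so JovN is inactive.
With repressor JalG bound, *holQ* is not transcribed.
So HolQ is not produced.
Activator JovL is present, so *wexL* is transcribed.
→ *wexL* is ON in B.

B only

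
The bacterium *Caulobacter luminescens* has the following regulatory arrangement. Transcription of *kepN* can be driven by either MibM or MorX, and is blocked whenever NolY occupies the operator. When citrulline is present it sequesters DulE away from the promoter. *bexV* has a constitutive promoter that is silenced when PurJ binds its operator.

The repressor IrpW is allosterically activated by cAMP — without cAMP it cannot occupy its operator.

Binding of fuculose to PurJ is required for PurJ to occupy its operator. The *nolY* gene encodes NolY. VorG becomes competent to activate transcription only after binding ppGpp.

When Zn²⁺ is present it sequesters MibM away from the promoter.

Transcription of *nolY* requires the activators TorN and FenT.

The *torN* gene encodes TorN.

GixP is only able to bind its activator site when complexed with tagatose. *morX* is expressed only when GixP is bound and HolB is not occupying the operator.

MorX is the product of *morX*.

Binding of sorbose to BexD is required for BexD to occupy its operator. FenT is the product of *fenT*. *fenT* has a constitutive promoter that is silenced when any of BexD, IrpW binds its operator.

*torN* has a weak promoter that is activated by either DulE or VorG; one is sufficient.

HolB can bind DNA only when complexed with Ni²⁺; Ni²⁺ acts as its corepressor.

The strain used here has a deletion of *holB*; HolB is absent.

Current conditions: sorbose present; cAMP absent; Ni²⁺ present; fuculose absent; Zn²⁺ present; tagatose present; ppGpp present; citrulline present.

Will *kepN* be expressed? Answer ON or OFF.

Zn²⁺ is present, so MibM is inactive.
Citrulline is present, so DulE is inactive.
ppGpp is present, so VorG is active.
Activator VorG is present, so *torN* is transcribed.
So TorN is produced and active.
Sorbose is present, so BexD is active.
cAMP is absent, so IrpW is inactive.
With repressor BexD bound, *fenT* is not transcribed.
So FenT is not produced.
Required activator FenT is absent, so *nolY* is not transcribed.
So NolY is not produced.
Tagatose is present, so GixP is active.
HolB is non-functional in this strain, so it has no effect.
No repressor is bound and GixP is active, so *morX* is transcribed.
So MorX is produced and active.
Activator MorX is present, so *kepN* is transcribed.

ON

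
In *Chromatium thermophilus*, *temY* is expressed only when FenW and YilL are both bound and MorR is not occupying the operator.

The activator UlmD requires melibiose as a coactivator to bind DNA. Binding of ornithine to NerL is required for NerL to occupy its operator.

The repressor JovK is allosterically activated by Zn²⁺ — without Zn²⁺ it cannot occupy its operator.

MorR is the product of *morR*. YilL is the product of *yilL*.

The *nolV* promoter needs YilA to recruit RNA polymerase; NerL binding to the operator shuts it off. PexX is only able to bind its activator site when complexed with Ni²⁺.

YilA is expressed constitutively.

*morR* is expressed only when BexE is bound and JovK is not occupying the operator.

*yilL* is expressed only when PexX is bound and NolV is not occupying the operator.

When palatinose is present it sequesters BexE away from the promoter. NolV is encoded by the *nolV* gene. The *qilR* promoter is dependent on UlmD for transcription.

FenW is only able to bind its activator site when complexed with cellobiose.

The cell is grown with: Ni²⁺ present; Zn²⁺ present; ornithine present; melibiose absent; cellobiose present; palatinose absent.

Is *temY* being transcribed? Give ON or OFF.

ON

Zn²⁺ is present, so JovK is active.
Palatinose is absent, so BexE is active.
With repressor JovK bound, *morR* is not transcribed.
So MorR is not produced.
Cellobiose is present, so FenW is active.
Ornithine is present, so NerL is active.
YilA is produced constitutively and is active.
With repressor NerL bound, *nolV* is not transcribed.
So NolV is not produced.
Ni²⁺ is present, so PexX is active.
No repressor is bound and PexX is active, so *yilL* is transcribed.
So YilL is produced and active.
No repressor is bound and FenW and YilL are active, so *temY* is transcribed.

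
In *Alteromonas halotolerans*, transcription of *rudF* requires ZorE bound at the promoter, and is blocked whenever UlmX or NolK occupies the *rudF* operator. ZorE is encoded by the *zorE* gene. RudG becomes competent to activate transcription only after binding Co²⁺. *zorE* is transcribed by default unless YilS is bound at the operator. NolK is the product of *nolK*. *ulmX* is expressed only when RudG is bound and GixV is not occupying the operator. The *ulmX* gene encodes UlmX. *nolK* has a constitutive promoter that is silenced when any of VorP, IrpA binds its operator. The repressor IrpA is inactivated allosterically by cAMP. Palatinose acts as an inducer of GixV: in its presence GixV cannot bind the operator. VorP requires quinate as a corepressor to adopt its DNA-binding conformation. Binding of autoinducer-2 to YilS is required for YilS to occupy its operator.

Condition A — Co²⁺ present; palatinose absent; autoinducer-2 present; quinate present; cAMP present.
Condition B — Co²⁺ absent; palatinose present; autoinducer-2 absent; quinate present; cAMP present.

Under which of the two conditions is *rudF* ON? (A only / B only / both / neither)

B only

Condition A:
Co²⁺ is present, so RudG is active.
Palatinose is absent, so GixV is active.
With repressor GixV bound, *ulmX* is not transcribed.
So UlmX is not produced.
Autoinducer-2 is present, so YilS is active.
With repressor YilS bound, *zorE* is not transcribed.
So ZorE is not produced.
Quinate is present, so VorP is active.
cAMP is present, so IrpA is inactive.
With repressor VorP bound, *nolK* is not transcribed.
So NolK is not produced.
Required activator ZorE is absent, so *rudF* is not transcribed.
→ *rudF* is OFF in A.
Condition B:
Co²⁺ is absent, so RudG is inactive.
Palatinose is present, so GixV is inactive.
Required activator RudG is absent, so *ulmX* is not transcribed.
So UlmX is not produced.
Autoinducer-2 is absent, so YilS is inactive.
With no repressor bound, *zorE* is transcribed.
So ZorE is produced and active.
Quinate is present, so VorP is active.
cAMP is present, so IrpA is inactive.
With repressor VorP bound, *nolK* is not transcribed.
So NolK is not produced.
No repressor is bound and ZorE is active, so *rudF* is transcribed.
→ *rudF* is ON in B.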